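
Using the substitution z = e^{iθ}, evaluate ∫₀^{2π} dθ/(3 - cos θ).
sqrt(2)*pi/2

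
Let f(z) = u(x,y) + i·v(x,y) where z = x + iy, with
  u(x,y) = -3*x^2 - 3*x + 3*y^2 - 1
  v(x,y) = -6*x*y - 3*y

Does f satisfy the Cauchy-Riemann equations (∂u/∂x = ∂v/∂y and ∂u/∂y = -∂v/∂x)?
∂u/∂x = -6*x - 3
∂v/∂y = -6*x - 3
∂u/∂y = 6*y
∂v/∂x = -6*y
∂u/∂x = ∂v/∂y and ∂u/∂y = -∂v/∂x hold identically; f is analytic.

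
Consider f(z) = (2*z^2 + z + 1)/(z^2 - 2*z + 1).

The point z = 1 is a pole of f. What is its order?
Factor the denominator:
  z^2 - 2*z + 1 = (z - 1)^2

The numerator P(z) = 2*z^2 + z + 1 has P(1) = 4 ≠ 0, so no factor of (z - 1) cancels.
Near z = 1 we can therefore write f(z) = g(z)/(z - 1)^2 with g analytic at 1 and g(1) ≠ 0 (g is just the numerator).

Hence z = 1 is a pole of order 2.

Final answer: 2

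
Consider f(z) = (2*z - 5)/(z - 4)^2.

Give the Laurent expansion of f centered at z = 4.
3/(z - 4)^2 + 2/(z - 4)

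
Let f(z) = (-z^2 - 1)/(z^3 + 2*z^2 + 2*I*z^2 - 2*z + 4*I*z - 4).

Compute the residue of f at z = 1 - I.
-1/4 + I/4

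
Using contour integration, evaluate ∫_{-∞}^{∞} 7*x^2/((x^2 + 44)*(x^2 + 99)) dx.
Let f(z) = 7*z^2/((z^2 + 44)*(z^2 + 99)). The denominator has no real zeros and deg Q - deg P = 2 ≥ 2, so the integral of f over the upper semicircle |z| = R tends to 0 as R → ∞. Closing the contour in the upper half-plane,
  ∫_{-∞}^{∞} f(x) dx = 2πi · Σ Res(f, z_k)  over the poles with Im z_k > 0.

Zeros of the denominator: z^2 + 99 = 0 gives z = ±3*sqrt(11)*I; z^2 + 44 = 0 gives z = ±2*sqrt(11)*I.
Upper half-plane: z = 2*sqrt(11)*I, z = 3*sqrt(11)*I (simple).

Each pole is a simple zero of Q(z) = z^4 + 143*z^2 + 4356, so Res(f, z₀) = P(z₀)/Q'(z₀) with P(z) = 7*z^2, Q'(z) = 4*z^3 + 286*z:
  Res(f, 2*sqrt(11)*I) = (-308)/(220*sqrt(11)*I) = 7*sqrt(11)*I/55
  Res(f, 3*sqrt(11)*I) = (-693)/(-330*sqrt(11)*I) = -21*sqrt(11)*I/110

Sum of residues: -7*sqrt(11)*I/110
∫_{-∞}^{∞} f(x) dx = 2πi · (-7*sqrt(11)*I/110) = 7*sqrt(11)*pi/55

Final answer: 7*sqrt(11)*pi/55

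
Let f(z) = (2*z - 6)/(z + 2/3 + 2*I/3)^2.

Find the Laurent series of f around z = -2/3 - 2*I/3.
Put w = z - (-2/3 - 2*I/3), i.e. z = w - 2/3 - 2*I/3. The denominator is w^2, so it suffices to rewrite the numerator in powers of w.

P(z) = 2*z - 6
P(w - 2/3 - 2*I/3) = -22/3 - 4*I/3 + 2*w

Dividing each term by w^2:
  f = (-22/3 - 4*I/3)/w^2 + 2/w

Substituting back w = z + 2/3 + 2*I/3:
  f(z) = (-22/3 - 4*I/3)/(z + 2/3 + 2*I/3)^2 + 2/(z + 2/3 + 2*I/3)

The series is finite because the numerator is a polynomial; the negative powers form the principal part, and the coefficient of 1/(z + 2/3 + 2*I/3) gives Res(f, -2/3 - 2*I/3) = 2.

Final answer: (-22/3 - 4*I/3)/(z + 2/3 + 2*I/3)^2 + 2/(z + 2/3 + 2*I/3)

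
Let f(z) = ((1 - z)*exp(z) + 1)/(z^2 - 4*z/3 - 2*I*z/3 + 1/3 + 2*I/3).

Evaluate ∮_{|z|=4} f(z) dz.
By the residue theorem, ∮_C f(z) dz = 2πi · (sum of the residues of f at the poles inside |z| = 4).

The denominator factors as (z - 1)*(z - 1/3 - 2*I/3), so the singularities of f are simple poles at z = 1, z = 1/3 + 2*I/3.
  |1|² = 1 < 16 = 4², so this pole is inside the contour.
  |1/3 + 2*I/3|² = 5/9 < 16 = 4², so this pole is inside the contour.

With P(z) = (1 - z)*exp(z) + 1 and Q(z) = z^2 - 4*z/3 - 2*I*z/3 + 1/3 + 2*I/3, each pole is simple, so Res(f, z₀) = P(z₀)/Q'(z₀) with Q'(z) = 2*z - 4/3 - 2*I/3.
  Res(f, 1) = P(1)/Q'(1) = (1)/(2/3 - 2*I/3) = 3/4 + 3*I/4
  Res(f, 1/3 + 2*I/3) = P(1/3 + 2*I/3)/Q'(1/3 + 2*I/3) = (1 + (2/3 - 2*I/3)*exp(1/3 + 2*I/3))/(-2/3 + 2*I/3) = -3/4 - exp(1/3 + 2*I/3) - 3*I/4

Sum of residues inside C: -exp(1/3 + 2*I/3)
∮_C f(z) dz = 2πi · (-exp(1/3 + 2*I/3)) = -2*I*pi*exp(1/3 + 2*I/3)

Final answer: -2*I*pi*exp(1/3 + 2*I/3)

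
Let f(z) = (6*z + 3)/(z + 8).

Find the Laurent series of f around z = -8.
Put w = z - (-8), i.e. z = w - 8. The denominator is w, so it suffices to rewrite the numerator in powers of w.

P(z) = 6*z + 3
P(w - 8) = -45 + 6*w

Dividing each term by w:
  f = -45/w + 6

Substituting back w = z + 8:
  f(z) = -45/(z + 8) + 6

The series is finite because the numerator is a polynomial; the negative powers form the principal part, and the coefficient of 1/(z + 8) gives Res(f, -8) = -45.

Final answer: -45/(z + 8) + 6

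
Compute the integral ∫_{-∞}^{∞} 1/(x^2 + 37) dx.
sqrt(37)*pi/37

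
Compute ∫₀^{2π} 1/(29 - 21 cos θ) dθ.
pi/10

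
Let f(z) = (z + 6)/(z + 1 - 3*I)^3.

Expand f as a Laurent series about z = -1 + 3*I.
(5 + 3*I)/(z + 1 - 3*I)^3 + 1/(z + 1 - 3*I)^2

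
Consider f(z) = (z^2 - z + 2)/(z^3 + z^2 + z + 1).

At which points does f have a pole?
The singularities of f are the zeros of the denominator. Factoring,
  z^3 + z^2 + z + 1 = (z + 1)*(z - I)*(z + I)
so the candidates are z = -1, z = I, z = -I.

Check the numerator P(z) = z^2 - z + 2 at each one:
  P(-1) = 4 ≠ 0, so z = -1 is a (simple) pole.
  P(I) = 1 - I ≠ 0, so z = I is a (simple) pole.
  P(-I) = 1 + I ≠ 0, so z = -I is a (simple) pole.

Poles of f: {-1, -I, I}

Final answer: {-1, -I, I}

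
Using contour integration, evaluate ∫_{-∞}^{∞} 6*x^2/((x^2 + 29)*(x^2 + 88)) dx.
Let f(z) = 6*z^2/((z^2 + 29)*(z^2 + 88)). The denominator has no real zeros and deg Q - deg P = 2 ≥ 2, so the integral of f over the upper semicircle |z| = R tends to 0 as R → ∞. Closing the contour in the upper half-plane,
  ∫_{-∞}^{∞} f(x) dx = 2πi · Σ Res(f, z_k)  over the poles with Im z_k > 0.

Zeros of the denominator: z^2 + 88 = 0 gives z = ±2*sqrt(22)*I; z^2 + 29 = 0 gives z = ±sqrt(29)*I.
Upper half-plane: z = 2*sqrt(22)*I, z = sqrt(29)*I (simple).

Each pole is a simple zero of Q(z) = z^4 + 117*z^2 + 2552, so Res(f, z₀) = P(z₀)/Q'(z₀) with P(z) = 6*z^2, Q'(z) = 4*z^3 + 234*z:
  Res(f, 2*sqrt(22)*I) = (-528)/(-236*sqrt(22)*I) = -6*sqrt(22)*I/59
  Res(f, sqrt(29)*I) = (-174)/(118*sqrt(29)*I) = 3*sqrt(29)*I/59

Sum of residues: 3*I*(-2*sqrt(22) + sqrt(29))/59
∫_{-∞}^{∞} f(x) dx = 2πi · (3*I*(-2*sqrt(22) + sqrt(29))/59) = 6*pi*(-sqrt(29) + 2*sqrt(22))/59

Final answer: 6*pi*(-sqrt(29) + 2*sqrt(22))/59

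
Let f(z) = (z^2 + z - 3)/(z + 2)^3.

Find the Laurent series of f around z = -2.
Put w = z - (-2), i.e. z = w - 2. The denominator is w^3, so it suffices to rewrite the numerator in powers of w.

P(z) = z^2 + z - 3
P(w - 2) = -1 - 3*w + w^2

Dividing each term by w^3:
  f = -1/w^3 - 3/w^2 + 1/w

Substituting back w = z + 2:
  f(z) = -1/(z + 2)^3 - 3/(z + 2)^2 + 1/(z + 2)

The series is finite because the numerator is a polynomial; the negative powers form the principal part, and the coefficient of 1/(z + 2) gives Res(f, -2) = 1.

Final answer: -1/(z + 2)^3 - 3/(z + 2)^2 + 1/(z + 2)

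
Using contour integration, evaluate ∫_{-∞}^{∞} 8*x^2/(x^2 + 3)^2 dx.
4*sqrt(3)*pi/3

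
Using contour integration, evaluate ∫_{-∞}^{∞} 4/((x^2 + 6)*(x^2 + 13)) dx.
Let f(z) = 4/((z^2 + 6)*(z^2 + 13)). The denominator has no real zeros and deg Q - deg P = 4 ≥ 2, so the integral of f over the upper semicircle |z| = R tends to 0 as R → ∞. Closing the contour in the upper half-plane,
  ∫_{-∞}^{∞} f(x) dx = 2πi · Σ Res(f, z_k)  over the poles with Im z_k > 0.

Zeros of the denominator: z^2 + 6 = 0 gives z = ±sqrt(6)*I; z^2 + 13 = 0 gives z = ±sqrt(13)*I.
Upper half-plane: z = sqrt(13)*I, z = sqrt(6)*I (simple).

Each pole is a simple zero of Q(z) = z^4 + 19*z^2 + 78, so Res(f, z₀) = P(z₀)/Q'(z₀) with P(z) = 4, Q'(z) = 4*z^3 + 38*z:
  Res(f, sqrt(13)*I) = (4)/(-14*sqrt(13)*I) = 2*sqrt(13)*I/91
  Res(f, sqrt(6)*I) = (4)/(14*sqrt(6)*I) = -sqrt(6)*I/21

Sum of residues: I*(-13*sqrt(6) + 6*sqrt(13))/273
∫_{-∞}^{∞} f(x) dx = 2πi · (I*(-13*sqrt(6) + 6*sqrt(13))/273) = 2*pi*(-6*sqrt(13) + 13*sqrt(6))/273

Final answer: 2*pi*(-6*sqrt(13) + 13*sqrt(6))/273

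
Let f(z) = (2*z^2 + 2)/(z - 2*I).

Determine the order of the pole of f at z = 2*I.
1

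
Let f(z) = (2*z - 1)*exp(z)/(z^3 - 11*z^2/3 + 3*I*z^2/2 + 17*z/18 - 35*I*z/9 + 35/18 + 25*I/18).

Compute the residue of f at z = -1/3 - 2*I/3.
Write f(z) = P(z)/Q(z) with P(z) = (2*z - 1)*exp(z) and Q(z) = z^3 - 11*z^2/3 + 3*I*z^2/2 + 17*z/18 - 35*I*z/9 + 35/18 + 25*I/18.
The denominator factors as Q(z) = (z + 1/3 + 2*I/3)*(z - 1 + I/3)*(z - 3 + I/2), so z = -1/3 - 2*I/3 is a simple zero of Q and P is analytic there; z = -1/3 - 2*I/3 is therefore a simple pole and
  Res(f, z₀) = P(z₀)/Q'(z₀).

Q'(z) = 3*z^2 - 22*z/3 + 3*I*z + 17/18 - 35*I/9, so Q'(-1/3 - 2*I/3) = 79/18 + 4*I/3.
P(-1/3 - 2*I/3) = (-5/3 - 4*I/3)*exp(-1/3 - 2*I/3).

Res(f, -1/3 - 2*I/3) = ((-5/3 - 4*I/3)*exp(-1/3 - 2*I/3))/(79/18 + 4*I/3) = (-2946/6817 - 1176*I/6817)*exp(-1/3 - 2*I/3)

Final answer: (-2946/6817 - 1176*I/6817)*exp(-1/3 - 2*I/3)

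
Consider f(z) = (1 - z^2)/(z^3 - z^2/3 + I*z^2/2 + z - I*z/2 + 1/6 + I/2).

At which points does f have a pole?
{-I, -I/2, 1/3 + I}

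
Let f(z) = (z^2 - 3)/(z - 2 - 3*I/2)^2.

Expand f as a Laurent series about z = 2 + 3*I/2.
Put w = z - (2 + 3*I/2), i.e. z = w + 2 + 3*I/2. The denominator is w^2, so it suffices to rewrite the numerator in powers of w.

P(z) = z^2 - 3
P(w + 2 + 3*I/2) = -5/4 + 6*I + (4 + 3*I)*w + w^2

Dividing each term by w^2:
  f = (-5/4 + 6*I)/w^2 + (4 + 3*I)/w + 1

Substituting back w = z - 2 - 3*I/2:
  f(z) = (-5/4 + 6*I)/(z - 2 - 3*I/2)^2 + (4 + 3*I)/(z - 2 - 3*I/2) + 1

The series is finite because the numerator is a polynomial; the negative powers form the principal part, and the coefficient of 1/(z - 2 - 3*I/2) gives Res(f, 2 + 3*I/2) = 4 + 3*I.

Final answer: (-5/4 + 6*I)/(z - 2 - 3*I/2)^2 + (4 + 3*I)/(z - 2 - 3*I/2) + 1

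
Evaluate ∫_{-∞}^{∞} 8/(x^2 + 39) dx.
Let f(z) = 8/(z^2 + 39). The denominator has no real zeros and deg Q - deg P = 2 ≥ 2, so the integral of f over the upper semicircle |z| = R tends to 0 as R → ∞. Closing the contour in the upper half-plane,
  ∫_{-∞}^{∞} f(x) dx = 2πi · Σ Res(f, z_k)  over the poles with Im z_k > 0.

Zeros of the denominator: z^2 + 39 = 0 gives z = ±sqrt(39)*I.
Upper half-plane: z = sqrt(39)*I (simple).

Each pole is a simple zero of Q(z) = z^2 + 39, so Res(f, z₀) = P(z₀)/Q'(z₀) with P(z) = 8, Q'(z) = 2*z:
  Res(f, sqrt(39)*I) = (8)/(2*sqrt(39)*I) = -4*sqrt(39)*I/39

∫_{-∞}^{∞} f(x) dx = 2πi · (-4*sqrt(39)*I/39) = 8*sqrt(39)*pi/39

Final answer: 8*sqrt(39)*pi/39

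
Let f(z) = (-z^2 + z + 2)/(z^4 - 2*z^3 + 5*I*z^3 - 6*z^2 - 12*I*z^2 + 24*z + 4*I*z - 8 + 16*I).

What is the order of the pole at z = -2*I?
3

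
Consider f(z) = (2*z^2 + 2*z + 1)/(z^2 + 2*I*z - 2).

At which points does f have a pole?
The singularities of f are the zeros of the denominator. Factoring,
  z^2 + 2*I*z - 2 = (z + 1 + I)*(z - 1 + I)
so the candidates are z = -1 - I, z = 1 - I.

Check the numerator P(z) = 2*z^2 + 2*z + 1 at each one:
  P(-1 - I) = -1 + 2*I ≠ 0, so z = -1 - I is a (simple) pole.
  P(1 - I) = 3 - 6*I ≠ 0, so z = 1 - I is a (simple) pole.

Poles of f: {-1 - I, 1 - I}

Final answer: {-1 - I, 1 - I}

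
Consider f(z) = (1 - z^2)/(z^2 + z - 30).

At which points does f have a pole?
The singularities of f are the zeros of the denominator. Factoring,
  z^2 + z - 30 = (z - 5)*(z + 6)
so the candidates are z = 5, z = -6.

Check the numerator P(z) = 1 - z^2 at each one:
  P(5) = -24 ≠ 0, so z = 5 is a (simple) pole.
  P(-6) = -35 ≠ 0, so z = -6 is a (simple) pole.

Poles of f: {-6, 5}

Final answer: {-6, 5}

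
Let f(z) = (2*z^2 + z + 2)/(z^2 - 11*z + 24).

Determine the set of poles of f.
{3, 8}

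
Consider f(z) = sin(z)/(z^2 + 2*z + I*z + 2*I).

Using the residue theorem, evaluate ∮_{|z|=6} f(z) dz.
By the residue theorem, ∮_C f(z) dz = 2πi · (sum of the residues of f at the poles inside |z| = 6).

The denominator factors as (z + I)*(z + 2), so the singularities of f are simple poles at z = -I, z = -2.
  |-I|² = 1 < 36 = 6², so this pole is inside the contour.
  |-2|² = 4 < 36 = 6², so this pole is inside the contour.

With P(z) = sin(z) and Q(z) = z^2 + 2*z + I*z + 2*I, each pole is simple, so Res(f, z₀) = P(z₀)/Q'(z₀) with Q'(z) = 2*z + 2 + I.
  Res(f, -I) = P(-I)/Q'(-I) = (-I*sinh(1))/(2 - I) = (1/5 - 2*I/5)*sinh(1)
  Res(f, -2) = P(-2)/Q'(-2) = (-sin(2))/(-2 + I) = (2/5 + I/5)*sin(2)

Sum of residues inside C: (1/5 - 2*I/5)*sinh(1) + (2/5 + I/5)*sin(2)
∮_C f(z) dz = 2πi · ((1/5 - 2*I/5)*sinh(1) + (2/5 + I/5)*sin(2)) = pi*(4/5 + 2*I/5)*sinh(1) + pi*(-2/5 + 4*I/5)*sin(2)

Final answer: pi*(4/5 + 2*I/5)*sinh(1) + pi*(-2/5 + 4*I/5)*sin(2)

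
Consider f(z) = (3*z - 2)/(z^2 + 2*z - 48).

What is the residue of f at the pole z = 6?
Write f(z) = P(z)/Q(z) with P(z) = 3*z - 2 and Q(z) = z^2 + 2*z - 48.
The denominator factors as Q(z) = (z - 6)*(z + 8), so z = 6 is a simple zero of Q and P is analytic there; z = 6 is therefore a simple pole and
  Res(f, z₀) = P(z₀)/Q'(z₀).

Q'(z) = 2*z + 2, so Q'(6) = 14.
P(6) = 16.

Res(f, 6) = (16)/(14) = 8/7

Final answer: 8/7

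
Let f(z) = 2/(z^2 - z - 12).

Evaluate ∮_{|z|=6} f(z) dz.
By the residue theorem, ∮_C f(z) dz = 2πi · (sum of the residues of f at the poles inside |z| = 6).

The denominator factors as (z - 4)*(z + 3), so the singularities of f are simple poles at z = 4, z = -3.
  |4|² = 16 < 36 = 6², so this pole is inside the contour.
  |-3|² = 9 < 36 = 6², so this pole is inside the contour.

With P(z) = 2 and Q(z) = z^2 - z - 12, each pole is simple, so Res(f, z₀) = P(z₀)/Q'(z₀) with Q'(z) = 2*z - 1.
  Res(f, 4) = P(4)/Q'(4) = (2)/(7) = 2/7
  Res(f, -3) = P(-3)/Q'(-3) = (2)/(-7) = -2/7

Sum of residues inside C: 0
∮_C f(z) dz = 2πi · (0) = 0

Final answer: 0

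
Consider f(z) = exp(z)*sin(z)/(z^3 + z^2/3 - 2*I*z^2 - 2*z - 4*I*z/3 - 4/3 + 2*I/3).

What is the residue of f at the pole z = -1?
Write f(z) = P(z)/Q(z) with P(z) = exp(z)*sin(z) and Q(z) = z^3 + z^2/3 - 2*I*z^2 - 2*z - 4*I*z/3 - 4/3 + 2*I/3.
The denominator factors as Q(z) = (z + 1)*(z - 1 - I)*(z + 1/3 - I), so z = -1 is a simple zero of Q and P is analytic there; z = -1 is therefore a simple pole and
  Res(f, z₀) = P(z₀)/Q'(z₀).

Q'(z) = 3*z^2 + 2*z/3 - 4*I*z - 2 - 4*I/3, so Q'(-1) = 1/3 + 8*I/3.
P(-1) = -exp(-1)*sin(1).

Res(f, -1) = (-exp(-1)*sin(1))/(1/3 + 8*I/3) = (-3/65 + 24*I/65)*exp(-1)*sin(1)

Final answer: (-3/65 + 24*I/65)*exp(-1)*sin(1)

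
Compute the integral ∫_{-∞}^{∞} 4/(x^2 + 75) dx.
Let f(z) = 4/(z^2 + 75). The denominator has no real zeros and deg Q - deg P = 2 ≥ 2, so the integral of f over the upper semicircle |z| = R tends to 0 as R → ∞. Closing the contour in the upper half-plane,
  ∫_{-∞}^{∞} f(x) dx = 2πi · Σ Res(f, z_k)  over the poles with Im z_k > 0.

Zeros of the denominator: z^2 + 75 = 0 gives z = ±5*sqrt(3)*I.
Upper half-plane: z = 5*sqrt(3)*I (simple).

Each pole is a simple zero of Q(z) = z^2 + 75, so Res(f, z₀) = P(z₀)/Q'(z₀) with P(z) = 4, Q'(z) = 2*z:
  Res(f, 5*sqrt(3)*I) = (4)/(10*sqrt(3)*I) = -2*sqrt(3)*I/15

∫_{-∞}^{∞} f(x) dx = 2πi · (-2*sqrt(3)*I/15) = 4*sqrt(3)*pi/15

Final answer: 4*sqrt(3)*pi/15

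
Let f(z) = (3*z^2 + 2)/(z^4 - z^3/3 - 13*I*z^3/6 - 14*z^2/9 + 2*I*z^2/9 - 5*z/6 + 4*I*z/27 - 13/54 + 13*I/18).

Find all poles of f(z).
The singularities of f are the zeros of the denominator. Factoring,
  z^4 - z^3/3 - 13*I*z^3/6 - 14*z^2/9 + 2*I*z^2/9 - 5*z/6 + 4*I*z/27 - 13/54 + 13*I/18 = (z + 1/3 + I/2)*(z - I)*(z - 1 - 2*I/3)*(z + 1/3 - I)
so the candidates are z = -1/3 - I/2, z = I, z = 1 + 2*I/3, z = -1/3 + I.

Check the numerator P(z) = 3*z^2 + 2 at each one:
  P(-1/3 - I/2) = 19/12 + I ≠ 0, so z = -1/3 - I/2 is a (simple) pole.
  P(I) = -1 ≠ 0, so z = I is a (simple) pole.
  P(1 + 2*I/3) = 11/3 + 4*I ≠ 0, so z = 1 + 2*I/3 is a (simple) pole.
  P(-1/3 + I) = -2/3 - 2*I ≠ 0, so z = -1/3 + I is a (simple) pole.

Poles of f: {-1/3 - I/2, -1/3 + I, I, 1 + 2*I/3}

Final answer: {-1/3 - I/2, -1/3 + I, I, 1 + 2*I/3}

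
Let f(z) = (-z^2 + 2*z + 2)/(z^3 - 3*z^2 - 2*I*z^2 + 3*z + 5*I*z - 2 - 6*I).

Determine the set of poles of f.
{2*I, 1 - I, 2 + I}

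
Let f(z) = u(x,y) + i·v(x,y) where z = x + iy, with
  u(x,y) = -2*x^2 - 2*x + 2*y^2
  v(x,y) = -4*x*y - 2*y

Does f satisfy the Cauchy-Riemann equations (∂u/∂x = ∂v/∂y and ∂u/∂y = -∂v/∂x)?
∂u/∂x = -4*x - 2
∂v/∂y = -4*x - 2
∂u/∂y = 4*y
∂v/∂x = -4*y
∂u/∂x = ∂v/∂y and ∂u/∂y = -∂v/∂x hold identically; f is analytic.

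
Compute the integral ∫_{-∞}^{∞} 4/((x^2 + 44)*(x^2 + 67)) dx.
Let f(z) = 4/((z^2 + 44)*(z^2 + 67)). The denominator has no real zeros and deg Q - deg P = 4 ≥ 2, so the integral of f over the upper semicircle |z| = R tends to 0 as R → ∞. Closing the contour in the upper half-plane,
  ∫_{-∞}^{∞} f(x) dx = 2πi · Σ Res(f, z_k)  over the poles with Im z_k > 0.

Zeros of the denominator: z^2 + 67 = 0 gives z = ±sqrt(67)*I; z^2 + 44 = 0 gives z = ±2*sqrt(11)*I.
Upper half-plane: z = 2*sqrt(11)*I, z = sqrt(67)*I (simple).

Each pole is a simple zero of Q(z) = z^4 + 111*z^2 + 2948, so Res(f, z₀) = P(z₀)/Q'(z₀) with P(z) = 4, Q'(z) = 4*z^3 + 222*z:
  Res(f, 2*sqrt(11)*I) = (4)/(92*sqrt(11)*I) = -sqrt(11)*I/253
  Res(f, sqrt(67)*I) = (4)/(-46*sqrt(67)*I) = 2*sqrt(67)*I/1541

Sum of residues: I*(-67*sqrt(11) + 22*sqrt(67))/16951
∫_{-∞}^{∞} f(x) dx = 2πi · (I*(-67*sqrt(11) + 22*sqrt(67))/16951) = 2*pi*(-22*sqrt(67) + 67*sqrt(11))/16951

Final answer: 2*pi*(-22*sqrt(67) + 67*sqrt(11))/16951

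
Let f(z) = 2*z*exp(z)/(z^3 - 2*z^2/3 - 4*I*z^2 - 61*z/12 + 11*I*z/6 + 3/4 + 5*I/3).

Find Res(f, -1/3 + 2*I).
Write f(z) = P(z)/Q(z) with P(z) = 2*z*exp(z) and Q(z) = z^3 - 2*z^2/3 - 4*I*z^2 - 61*z/12 + 11*I*z/6 + 3/4 + 5*I/3.
The denominator factors as Q(z) = (z - 1 - 3*I/2)*(z + 1/3 - 2*I)*(z - I/2), so z = -1/3 + 2*I is a simple zero of Q and P is analytic there; z = -1/3 + 2*I is therefore a simple pole and
  Res(f, z₀) = P(z₀)/Q'(z₀).

Q'(z) = 3*z^2 - 4*z/3 - 8*I*z - 61/12 + 11*I/6, so Q'(-1/3 + 2*I) = -11/36 - 13*I/6.
P(-1/3 + 2*I) = (-2/3 + 4*I)*exp(-1/3 + 2*I).

Res(f, -1/3 + 2*I) = ((-2/3 + 4*I)*exp(-1/3 + 2*I))/(-11/36 - 13*I/6) = (-10968/6205 - 3456*I/6205)*exp(-1/3 + 2*I)

Final answer: (-10968/6205 - 3456*I/6205)*exp(-1/3 + 2*I)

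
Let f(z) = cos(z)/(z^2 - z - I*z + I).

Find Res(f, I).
(-1/2 - I/2)*cosh(1)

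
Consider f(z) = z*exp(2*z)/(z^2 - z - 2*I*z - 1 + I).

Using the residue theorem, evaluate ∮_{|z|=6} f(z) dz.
pi*(-2 + 2*I)*exp(2 + 2*I) + 2*pi*exp(2*I)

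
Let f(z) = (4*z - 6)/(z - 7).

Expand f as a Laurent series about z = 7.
22/(z - 7) + 4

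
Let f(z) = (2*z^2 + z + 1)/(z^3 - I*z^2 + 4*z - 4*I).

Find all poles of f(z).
The singularities of f are the zeros of the denominator. Factoring,
  z^3 - I*z^2 + 4*z - 4*I = (z - 2*I)*(z + 2*I)*(z - I)
so the candidates are z = 2*I, z = -2*I, z = I.

Check the numerator P(z) = 2*z^2 + z + 1 at each one:
  P(2*I) = -7 + 2*I ≠ 0, so z = 2*I is a (simple) pole.
  P(-2*I) = -7 - 2*I ≠ 0, so z = -2*I is a (simple) pole.
  P(I) = -1 + I ≠ 0, so z = I is a (simple) pole.

Poles of f: {-2*I, I, 2*I}

Final answer: {-2*I, I, 2*I}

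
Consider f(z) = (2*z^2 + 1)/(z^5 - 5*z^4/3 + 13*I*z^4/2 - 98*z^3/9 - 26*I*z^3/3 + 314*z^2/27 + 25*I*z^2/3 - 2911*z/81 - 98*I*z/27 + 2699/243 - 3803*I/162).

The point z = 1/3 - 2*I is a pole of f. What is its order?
4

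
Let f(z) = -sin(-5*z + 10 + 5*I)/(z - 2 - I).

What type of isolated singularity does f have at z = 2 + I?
removable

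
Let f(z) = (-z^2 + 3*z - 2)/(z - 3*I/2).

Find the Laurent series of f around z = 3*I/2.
(1/4 + 9*I/2)/(z - 3*I/2) + 3 - 3*I - (z - 3*I/2)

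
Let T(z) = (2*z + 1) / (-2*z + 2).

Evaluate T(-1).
-1/4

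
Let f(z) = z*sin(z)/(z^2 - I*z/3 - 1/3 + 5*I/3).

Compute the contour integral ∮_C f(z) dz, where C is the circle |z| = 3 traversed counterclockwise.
By the residue theorem, ∮_C f(z) dz = 2πi · (sum of the residues of f at the poles inside |z| = 3).

The denominator factors as (z + 1 - I)*(z - 1 + 2*I/3), so the singularities of f are simple poles at z = -1 + I, z = 1 - 2*I/3.
  |-1 + I|² = 2 < 9 = 3², so this pole is inside the contour.
  |1 - 2*I/3|² = 13/9 < 9 = 3², so this pole is inside the contour.

With P(z) = z*sin(z) and Q(z) = z^2 - I*z/3 - 1/3 + 5*I/3, each pole is simple, so Res(f, z₀) = P(z₀)/Q'(z₀) with Q'(z) = 2*z - I/3.
  Res(f, -1 + I) = P(-1 + I)/Q'(-1 + I) = ((1 - I)*sin(1 - I))/(-2 + 5*I/3) = (-33/61 + 3*I/61)*sin(1 - I)
  Res(f, 1 - 2*I/3) = P(1 - 2*I/3)/Q'(1 - 2*I/3) = ((1 - 2*I/3)*sin(1 - 2*I/3))/(2 - 5*I/3) = (28/61 + 3*I/61)*sin(1 - 2*I/3)

Sum of residues inside C: (28/61 + 3*I/61)*sin(1 - 2*I/3) + (-33/61 + 3*I/61)*sin(1 - I)
∮_C f(z) dz = 2πi · ((28/61 + 3*I/61)*sin(1 - 2*I/3) + (-33/61 + 3*I/61)*sin(1 - I)) = pi*(-6/61 - 66*I/61)*sin(1 - I) + pi*(-6/61 + 56*I/61)*sin(1 - 2*I/3)

Final answer: pi*(-6/61 - 66*I/61)*sin(1 - I) + pi*(-6/61 + 56*I/61)*sin(1 - 2*I/3)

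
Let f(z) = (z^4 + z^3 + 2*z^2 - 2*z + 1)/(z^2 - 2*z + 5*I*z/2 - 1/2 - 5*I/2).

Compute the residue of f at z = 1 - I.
Write f(z) = P(z)/Q(z) with P(z) = z^4 + z^3 + 2*z^2 - 2*z + 1 and Q(z) = z^2 - 2*z + 5*I*z/2 - 1/2 - 5*I/2.
The denominator factors as Q(z) = (z - 1 + 3*I/2)*(z - 1 + I), so z = 1 - I is a simple zero of Q and P is analytic there; z = 1 - I is therefore a simple pole and
  Res(f, z₀) = P(z₀)/Q'(z₀).

Q'(z) = 2*z - 2 + 5*I/2, so Q'(1 - I) = I/2.
P(1 - I) = -7 - 4*I.

Res(f, 1 - I) = (-7 - 4*I)/(I/2) = -8 + 14*I

Final answer: -8 + 14*I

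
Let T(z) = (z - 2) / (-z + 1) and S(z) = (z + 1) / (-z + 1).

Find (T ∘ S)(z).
(T ∘ S)(z) = T(S(z)) = ((1)*S(z) + (-2))/((-1)*S(z) + (1)). Multiply numerator and denominator by -z + 1:
  numerator:   (1)*(z + 1) + (-2)*(-z + 1) = 3*z - 1
  denominator: (-1)*(z + 1) + (1)*(-z + 1) = -2*z
(T ∘ S)(z) = (3*z - 1)/(-2*z) = (-3*z + 1)/(2*z)

Final answer: (-3*z + 1)/(2*z)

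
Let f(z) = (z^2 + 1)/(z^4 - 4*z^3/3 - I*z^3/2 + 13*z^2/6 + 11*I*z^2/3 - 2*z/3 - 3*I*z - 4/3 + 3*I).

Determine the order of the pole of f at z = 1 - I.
Factor the denominator:
  z^4 - 4*z^3/3 - I*z^3/2 + 13*z^2/6 + 11*I*z^2/3 - 2*z/3 - 3*I*z - 4/3 + 3*I = (z - 1 + I)^2*(z - I)*(z + 2/3 - 3*I/2)

The numerator P(z) = z^2 + 1 has P(1 - I) = 1 - 2*I ≠ 0, so no factor of (z - 1 + I) cancels.
Near z = 1 - I we can therefore write f(z) = g(z)/(z - 1 + I)^2 with g analytic at 1 - I and g(1 - I) ≠ 0 (g is the numerator divided by the remaining denominator factors).

Hence z = 1 - I is a pole of order 2.

Final answer: 2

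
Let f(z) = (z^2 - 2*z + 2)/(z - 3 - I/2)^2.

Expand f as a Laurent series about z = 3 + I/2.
(19/4 + 2*I)/(z - 3 - I/2)^2 + (4 + I)/(z - 3 - I/2) + 1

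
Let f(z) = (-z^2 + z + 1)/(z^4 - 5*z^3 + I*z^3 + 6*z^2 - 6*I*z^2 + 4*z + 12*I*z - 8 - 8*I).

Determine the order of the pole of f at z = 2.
Factor the denominator:
  z^4 - 5*z^3 + I*z^3 + 6*z^2 - 6*I*z^2 + 4*z + 12*I*z - 8 - 8*I = (z - 2)^3*(z + 1 + I)

The numerator P(z) = -z^2 + z + 1 has P(2) = -1 ≠ 0, so no factor of (z - 2) cancels.
Near z = 2 we can therefore write f(z) = g(z)/(z - 2)^3 with g analytic at 2 and g(2) ≠ 0 (g is the numerator divided by the remaining denominator factors).

Hence z = 2 is a pole of order 3.

Final answer: 3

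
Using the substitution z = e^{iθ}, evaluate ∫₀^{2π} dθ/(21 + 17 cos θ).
Let J = ∫₀^{2π} dθ/(21 + 17 cos θ).
Put z = e^{iθ}: then cos θ = (z + 1/z)/2, dθ = dz/(iz), and z runs once counterclockwise around |z| = 1:
  J = ∮_{|z|=1} 1/(21 + 17*(z + 1/z)/2) · dz/(iz) = (2/i) ∮_{|z|=1} dz/(17*z^2 + 42*z + 17).
The roots of 17*z^2 + 42*z + 17 are z = (-21 ± sqrt(21^2 - 17^2))/17, with sqrt(152) = 2*sqrt(38); their product is 1, so only z₊ = -21/17 + 2*sqrt(38)/17 lies inside the unit circle (z₋ = -21/17 - 2*sqrt(38)/17 lies outside).
z₊ is a simple zero of q(z) = 17*z^2 + 42*z + 17, so Res(1/q, z₊) = 1/q'(z₊) with q'(z) = 34*z + 42; and q'(z₊) = 17*(z₊ - z₋) = 4*sqrt(38).
Therefore J = (2/i) · 2πi · 1/(4*sqrt(38)) = 2*pi/(2*sqrt(38)) = sqrt(38)*pi/38

Final answer: sqrt(38)*pi/38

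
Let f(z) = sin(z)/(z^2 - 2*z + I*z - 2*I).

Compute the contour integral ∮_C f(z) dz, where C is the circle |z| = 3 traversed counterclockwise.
pi*(-4/5 + 2*I/5)*sinh(1) + pi*(2/5 + 4*I/5)*sin(2)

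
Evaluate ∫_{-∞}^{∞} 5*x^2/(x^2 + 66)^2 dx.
5*sqrt(66)*pi/132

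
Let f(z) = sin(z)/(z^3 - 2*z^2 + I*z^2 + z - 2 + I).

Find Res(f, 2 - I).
Write f(z) = P(z)/Q(z) with P(z) = sin(z) and Q(z) = z^3 - 2*z^2 + I*z^2 + z - 2 + I.
The denominator factors as Q(z) = (z + I)*(z - 2 + I)*(z - I), so z = 2 - I is a simple zero of Q and P is analytic there; z = 2 - I is therefore a simple pole and
  Res(f, z₀) = P(z₀)/Q'(z₀).

Q'(z) = 3*z^2 - 4*z + 2*I*z + 1, so Q'(2 - I) = 4 - 4*I.
P(2 - I) = sin(2 - I).

Res(f, 2 - I) = (sin(2 - I))/(4 - 4*I) = (1/8 + I/8)*sin(2 - I)

Final answer: (1/8 + I/8)*sin(2 - I)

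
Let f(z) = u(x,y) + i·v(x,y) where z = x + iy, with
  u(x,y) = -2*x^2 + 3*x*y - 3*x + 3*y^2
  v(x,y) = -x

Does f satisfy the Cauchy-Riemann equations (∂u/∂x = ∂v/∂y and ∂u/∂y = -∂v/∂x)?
∂u/∂x = -4*x + 3*y - 3
∂v/∂y = 0
∂u/∂y = 3*x + 6*y
∂v/∂x = -1
∂u/∂x ≠ ∂v/∂y and ∂u/∂y ≠ -∂v/∂x; the Cauchy-Riemann equations are not satisfied, so f is not analytic.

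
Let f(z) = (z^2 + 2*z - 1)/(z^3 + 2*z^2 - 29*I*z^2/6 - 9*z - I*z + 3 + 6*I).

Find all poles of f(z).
The singularities of f are the zeros of the denominator. Factoring,
  z^3 + 2*z^2 - 29*I*z^2/6 - 9*z - I*z + 3 + 6*I = (z + 3 - 3*I)*(z - 3*I/2)*(z - 1 - I/3)
so the candidates are z = -3 + 3*I, z = 3*I/2, z = 1 + I/3.

Check the numerator P(z) = z^2 + 2*z - 1 at each one:
  P(-3 + 3*I) = -7 - 12*I ≠ 0, so z = -3 + 3*I is a (simple) pole.
  P(3*I/2) = -13/4 + 3*I ≠ 0, so z = 3*I/2 is a (simple) pole.
  P(1 + I/3) = 17/9 + 4*I/3 ≠ 0, so z = 1 + I/3 is a (simple) pole.

Poles of f: {-3 + 3*I, 3*I/2, 1 + I/3}

Final answer: {-3 + 3*I, 3*I/2, 1 + I/3}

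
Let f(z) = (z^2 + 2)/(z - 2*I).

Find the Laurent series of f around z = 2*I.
-2/(z - 2*I) + 4*I + (z - 2*I)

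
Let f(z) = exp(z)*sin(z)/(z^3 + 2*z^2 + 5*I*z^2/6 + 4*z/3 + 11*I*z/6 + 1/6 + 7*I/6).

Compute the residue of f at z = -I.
Write f(z) = P(z)/Q(z) with P(z) = exp(z)*sin(z) and Q(z) = z^3 + 2*z^2 + 5*I*z^2/6 + 4*z/3 + 11*I*z/6 + 1/6 + 7*I/6.
The denominator factors as Q(z) = (z + I)*(z + 1 + I/3)*(z + 1 - I/2), so z = -I is a simple zero of Q and P is analytic there; z = -I is therefore a simple pole and
  Res(f, z₀) = P(z₀)/Q'(z₀).

Q'(z) = 3*z^2 + 4*z + 5*I*z/3 + 4/3 + 11*I/6, so Q'(-I) = -13*I/6.
P(-I) = -I*exp(-I)*sinh(1).

Res(f, -I) = (-I*exp(-I)*sinh(1))/(-13*I/6) = 6*exp(-I)*sinh(1)/13

Final answer: 6*exp(-I)*sinh(1)/13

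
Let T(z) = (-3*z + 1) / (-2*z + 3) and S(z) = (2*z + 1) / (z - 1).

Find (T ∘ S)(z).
(T ∘ S)(z) = T(S(z)) = ((-3)*S(z) + (1))/((-2)*S(z) + (3)). Multiply numerator and denominator by z - 1:
  numerator:   (-3)*(2*z + 1) + (1)*(z - 1) = -5*z - 4
  denominator: (-2)*(2*z + 1) + (3)*(z - 1) = -z - 5
(T ∘ S)(z) = (-5*z - 4)/(-z - 5) = (5*z + 4)/(z + 5)

Final answer: (5*z + 4)/(z + 5)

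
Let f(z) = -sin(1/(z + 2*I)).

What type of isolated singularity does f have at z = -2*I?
Let u = z + 2*I. Then
  sin(1/u) = Σ_{k≥0} (-1)^k (1)^(2k+1)/((2k+1)!·u^(2k+1)) = 1/u - 1/(6*u^3) + 1/(120*u^5) + ...
which has infinitely many negative powers of u, so sin(1/(z + 2*I)) has an essential singularity at z = -2*I.
So the singularity is essential.

Final answer: essential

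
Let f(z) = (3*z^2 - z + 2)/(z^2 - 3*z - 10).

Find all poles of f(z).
{-2, 5}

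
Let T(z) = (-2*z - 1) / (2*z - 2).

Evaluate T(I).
-1/4 + 3*I/4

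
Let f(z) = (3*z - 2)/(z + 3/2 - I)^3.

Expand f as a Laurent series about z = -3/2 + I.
Put w = z - (-3/2 + I), i.e. z = w - 3/2 + I. The denominator is w^3, so it suffices to rewrite the numerator in powers of w.

P(z) = 3*z - 2
P(w - 3/2 + I) = -13/2 + 3*I + 3*w

Dividing each term by w^3:
  f = (-13/2 + 3*I)/w^3 + 3/w^2

Substituting back w = z + 3/2 - I:
  f(z) = (-13/2 + 3*I)/(z + 3/2 - I)^3 + 3/(z + 3/2 - I)^2

The series is finite because the numerator is a polynomial; the negative powers form the principal part.

Final answer: (-13/2 + 3*I)/(z + 3/2 - I)^3 + 3/(z + 3/2 - I)^2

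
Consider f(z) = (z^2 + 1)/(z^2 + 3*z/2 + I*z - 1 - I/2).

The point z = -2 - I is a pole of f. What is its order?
Factor the denominator:
  z^2 + 3*z/2 + I*z - 1 - I/2 = (z + 2 + I)*(z - 1/2)

The numerator P(z) = z^2 + 1 has P(-2 - I) = 4 + 4*I ≠ 0, so no factor of (z + 2 + I) cancels.
Near z = -2 - I we can therefore write f(z) = g(z)/(z + 2 + I) with g analytic at -2 - I and g(-2 - I) ≠ 0 (g is the numerator divided by the remaining denominator factors).

Hence z = -2 - I is a pole of order 1.

Final answer: 1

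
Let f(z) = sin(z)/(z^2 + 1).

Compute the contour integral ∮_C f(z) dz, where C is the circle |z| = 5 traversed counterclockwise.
By the residue theorem, ∮_C f(z) dz = 2πi · (sum of the residues of f at the poles inside |z| = 5).

The denominator factors as (z + I)*(z - I), so the singularities of f are simple poles at z = -I, z = I.
  |-I|² = 1 < 25 = 5², so this pole is inside the contour.
  |I|² = 1 < 25 = 5², so this pole is inside the contour.

With P(z) = sin(z) and Q(z) = z^2 + 1, each pole is simple, so Res(f, z₀) = P(z₀)/Q'(z₀) with Q'(z) = 2*z.
  Res(f, -I) = P(-I)/Q'(-I) = (-I*sinh(1))/(-2*I) = sinh(1)/2
  Res(f, I) = P(I)/Q'(I) = (I*sinh(1))/(2*I) = sinh(1)/2

Sum of residues inside C: sinh(1)
∮_C f(z) dz = 2πi · (sinh(1)) = 2*I*pi*sinh(1)

Final answer: 2*I*pi*sinh(1)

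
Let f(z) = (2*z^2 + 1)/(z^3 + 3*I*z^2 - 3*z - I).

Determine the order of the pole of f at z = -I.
3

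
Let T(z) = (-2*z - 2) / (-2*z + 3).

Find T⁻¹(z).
(3*z + 2)/(2*z - 2)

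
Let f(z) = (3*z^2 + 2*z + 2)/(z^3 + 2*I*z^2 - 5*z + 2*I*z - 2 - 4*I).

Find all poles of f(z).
{-2, -I, 2 - I}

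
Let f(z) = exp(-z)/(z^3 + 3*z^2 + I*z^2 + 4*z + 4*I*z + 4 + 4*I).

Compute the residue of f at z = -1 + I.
Write f(z) = P(z)/Q(z) with P(z) = exp(-z) and Q(z) = z^3 + 3*z^2 + I*z^2 + 4*z + 4*I*z + 4 + 4*I.
The denominator factors as Q(z) = (z + 2)*(z + 1 - I)*(z + 2*I), so z = -1 + I is a simple zero of Q and P is analytic there; z = -1 + I is therefore a simple pole and
  Res(f, z₀) = P(z₀)/Q'(z₀).

Q'(z) = 3*z^2 + 6*z + 2*I*z + 4 + 4*I, so Q'(-1 + I) = -4 + 2*I.
P(-1 + I) = exp(1 - I).

Res(f, -1 + I) = (exp(1 - I))/(-4 + 2*I) = (-1/5 - I/10)*exp(1 - I)

Final answer: (-1/5 - I/10)*exp(1 - I)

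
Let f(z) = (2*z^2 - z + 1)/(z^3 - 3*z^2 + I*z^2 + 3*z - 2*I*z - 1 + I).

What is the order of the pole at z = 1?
2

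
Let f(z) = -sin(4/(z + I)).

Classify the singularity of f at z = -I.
Let u = z + I. Then
  sin(4/u) = Σ_{k≥0} (-1)^k (4)^(2k+1)/((2k+1)!·u^(2k+1)) = 4/u - 32/(3*u^3) + 128/(15*u^5) + ...
which has infinitely many negative powers of u, so sin(4/(z + I)) has an essential singularity at z = -I.
So the singularity is essential.

Final answer: essential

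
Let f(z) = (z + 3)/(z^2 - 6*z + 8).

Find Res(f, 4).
Write f(z) = P(z)/Q(z) with P(z) = z + 3 and Q(z) = z^2 - 6*z + 8.
The denominator factors as Q(z) = (z - 2)*(z - 4), so z = 4 is a simple zero of Q and P is analytic there; z = 4 is therefore a simple pole and
  Res(f, z₀) = P(z₀)/Q'(z₀).

Q'(z) = 2*z - 6, so Q'(4) = 2.
P(4) = 7.

Res(f, 4) = (7)/(2) = 7/2

Final answer: 7/2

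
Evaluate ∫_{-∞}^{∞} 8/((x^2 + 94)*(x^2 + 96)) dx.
Let f(z) = 8/((z^2 + 94)*(z^2 + 96)). The denominator has no real zeros and deg Q - deg P = 4 ≥ 2, so the integral of f over the upper semicircle |z| = R tends to 0 as R → ∞. Closing the contour in the upper half-plane,
  ∫_{-∞}^{∞} f(x) dx = 2πi · Σ Res(f, z_k)  over the poles with Im z_k > 0.

Zeros of the denominator: z^2 + 94 = 0 gives z = ±sqrt(94)*I; z^2 + 96 = 0 gives z = ±4*sqrt(6)*I.
Upper half-plane: z = 4*sqrt(6)*I, z = sqrt(94)*I (simple).

Each pole is a simple zero of Q(z) = z^4 + 190*z^2 + 9024, so Res(f, z₀) = P(z₀)/Q'(z₀) with P(z) = 8, Q'(z) = 4*z^3 + 380*z:
  Res(f, 4*sqrt(6)*I) = (8)/(-16*sqrt(6)*I) = sqrt(6)*I/12
  Res(f, sqrt(94)*I) = (8)/(4*sqrt(94)*I) = -sqrt(94)*I/47

Sum of residues: I*(-sqrt(94)/47 + sqrt(6)/12)
∫_{-∞}^{∞} f(x) dx = 2πi · (I*(-sqrt(94)/47 + sqrt(6)/12)) = pi*(-47*sqrt(6) + 12*sqrt(94))/282

Final answer: pi*(-47*sqrt(6) + 12*sqrt(94))/282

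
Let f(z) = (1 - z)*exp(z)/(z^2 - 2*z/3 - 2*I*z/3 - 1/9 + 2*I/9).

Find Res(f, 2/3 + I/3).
Write f(z) = P(z)/Q(z) with P(z) = (1 - z)*exp(z) and Q(z) = z^2 - 2*z/3 - 2*I*z/3 - 1/9 + 2*I/9.
The denominator factors as Q(z) = (z - 2/3 - I/3)*(z - I/3), so z = 2/3 + I/3 is a simple zero of Q and P is analytic there; z = 2/3 + I/3 is therefore a simple pole and
  Res(f, z₀) = P(z₀)/Q'(z₀).

Q'(z) = 2*z - 2/3 - 2*I/3, so Q'(2/3 + I/3) = 2/3.
P(2/3 + I/3) = (1/3 - I/3)*exp(2/3 + I/3).

Res(f, 2/3 + I/3) = ((1/3 - I/3)*exp(2/3 + I/3))/(2/3) = (1/2 - I/2)*exp(2/3 + I/3)

Final answer: (1/2 - I/2)*exp(2/3 + I/3)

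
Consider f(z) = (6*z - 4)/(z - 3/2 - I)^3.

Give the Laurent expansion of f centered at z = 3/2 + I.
Put w = z - (3/2 + I), i.e. z = w + 3/2 + I. The denominator is w^3, so it suffices to rewrite the numerator in powers of w.

P(z) = 6*z - 4
P(w + 3/2 + I) = 5 + 6*I + 6*w

Dividing each term by w^3:
  f = (5 + 6*I)/w^3 + 6/w^2

Substituting back w = z - 3/2 - I:
  f(z) = (5 + 6*I)/(z - 3/2 - I)^3 + 6/(z - 3/2 - I)^2

The series is finite because the numerator is a polynomial; the negative powers form the principal part.

Final answer: (5 + 6*I)/(z - 3/2 - I)^3 + 6/(z - 3/2 - I)^2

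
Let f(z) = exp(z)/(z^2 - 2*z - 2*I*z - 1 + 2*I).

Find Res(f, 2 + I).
Write f(z) = P(z)/Q(z) with P(z) = exp(z) and Q(z) = z^2 - 2*z - 2*I*z - 1 + 2*I.
The denominator factors as Q(z) = (z - 2 - I)*(z - I), so z = 2 + I is a simple zero of Q and P is analytic there; z = 2 + I is therefore a simple pole and
  Res(f, z₀) = P(z₀)/Q'(z₀).

Q'(z) = 2*z - 2 - 2*I, so Q'(2 + I) = 2.
P(2 + I) = exp(2 + I).

Res(f, 2 + I) = (exp(2 + I))/(2) = exp(2 + I)/2

Final answer: exp(2 + I)/2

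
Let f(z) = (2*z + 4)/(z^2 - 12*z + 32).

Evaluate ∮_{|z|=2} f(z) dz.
By the residue theorem, ∮_C f(z) dz = 2πi · (sum of the residues of f at the poles inside |z| = 2).

The denominator factors as (z - 4)*(z - 8), so the singularities of f are simple poles at z = 4, z = 8.
  |4|² = 16 > 4 = 2², so this pole is outside the contour.
  |8|² = 64 > 4 = 2², so this pole is outside the contour.

No pole lies inside the contour, so f is analytic on and inside C and the integral is 0 (Cauchy's theorem).

Final answer: 0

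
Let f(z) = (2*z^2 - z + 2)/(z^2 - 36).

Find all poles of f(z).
The singularities of f are the zeros of the denominator. Factoring,
  z^2 - 36 = (z + 6)*(z - 6)
so the candidates are z = -6, z = 6.

Check the numerator P(z) = 2*z^2 - z + 2 at each one:
  P(-6) = 80 ≠ 0, so z = -6 is a (simple) pole.
  P(6) = 68 ≠ 0, so z = 6 is a (simple) pole.

Poles of f: {-6, 6}

Final answer: {-6, 6}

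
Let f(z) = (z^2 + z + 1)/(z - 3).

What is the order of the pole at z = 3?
Factor the denominator:
  z - 3 = (z - 3)

The numerator P(z) = z^2 + z + 1 has P(3) = 13 ≠ 0, so no factor of (z - 3) cancels.
Near z = 3 we can therefore write f(z) = g(z)/(z - 3) with g analytic at 3 and g(3) ≠ 0 (g is just the numerator).

Hence z = 3 is a pole of order 1.

Final answer: 1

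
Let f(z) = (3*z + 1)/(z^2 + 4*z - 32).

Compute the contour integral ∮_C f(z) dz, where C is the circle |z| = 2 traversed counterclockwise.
0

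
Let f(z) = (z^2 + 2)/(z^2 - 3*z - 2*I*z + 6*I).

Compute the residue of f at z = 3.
Write f(z) = P(z)/Q(z) with P(z) = z^2 + 2 and Q(z) = z^2 - 3*z - 2*I*z + 6*I.
The denominator factors as Q(z) = (z - 3)*(z - 2*I), so z = 3 is a simple zero of Q and P is analytic there; z = 3 is therefore a simple pole and
  Res(f, z₀) = P(z₀)/Q'(z₀).

Q'(z) = 2*z - 3 - 2*I, so Q'(3) = 3 - 2*I.
P(3) = 11.

Res(f, 3) = (11)/(3 - 2*I) = 33/13 + 22*I/13

Final answer: 33/13 + 22*I/13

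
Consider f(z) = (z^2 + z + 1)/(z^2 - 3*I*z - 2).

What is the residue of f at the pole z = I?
Write f(z) = P(z)/Q(z) with P(z) = z^2 + z + 1 and Q(z) = z^2 - 3*I*z - 2.
The denominator factors as Q(z) = (z - I)*(z - 2*I), so z = I is a simple zero of Q and P is analytic there; z = I is therefore a simple pole and
  Res(f, z₀) = P(z₀)/Q'(z₀).

Q'(z) = 2*z - 3*I, so Q'(I) = -I.
P(I) = I.

Res(f, I) = (I)/(-I) = -1

Final answer: -1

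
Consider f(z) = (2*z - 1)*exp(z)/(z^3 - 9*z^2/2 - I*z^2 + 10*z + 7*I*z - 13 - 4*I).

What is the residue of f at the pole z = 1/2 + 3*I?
Write f(z) = P(z)/Q(z) with P(z) = (2*z - 1)*exp(z) and Q(z) = z^3 - 9*z^2/2 - I*z^2 + 10*z + 7*I*z - 13 - 4*I.
The denominator factors as Q(z) = (z - 1 + I)*(z - 3 + I)*(z - 1/2 - 3*I), so z = 1/2 + 3*I is a simple zero of Q and P is analytic there; z = 1/2 + 3*I is therefore a simple pole and
  Res(f, z₀) = P(z₀)/Q'(z₀).

Q'(z) = 3*z^2 - 9*z - 2*I*z + 10 + 7*I, so Q'(1/2 + 3*I) = -59/4 - 12*I.
P(1/2 + 3*I) = 6*I*exp(1/2 + 3*I).

Res(f, 1/2 + 3*I) = (6*I*exp(1/2 + 3*I))/(-59/4 - 12*I) = (-1152/5785 - 1416*I/5785)*exp(1/2 + 3*I)

Final answer: (-1152/5785 - 1416*I/5785)*exp(1/2 + 3*I)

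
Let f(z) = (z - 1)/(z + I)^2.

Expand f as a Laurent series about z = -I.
(-1 - I)/(z + I)^2 + 1/(z + I)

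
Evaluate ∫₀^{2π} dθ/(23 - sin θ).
Call the integral J. The integrand is 2π-periodic and we integrate over a full period, so shifting θ does not change the value (θ → θ + π/2 turns sin θ into cos θ; θ → θ + π flips the sign of the trig term). Hence
  J = ∫₀^{2π} dθ/(23 + cos θ).
Put z = e^{iθ}: then cos θ = (z + 1/z)/2, dθ = dz/(iz), and z runs once counterclockwise around |z| = 1:
  J = ∮_{|z|=1} 1/(23 + (z + 1/z)/2) · dz/(iz) = (2/i) ∮_{|z|=1} dz/(z^2 + 46*z + 1).
The roots of z^2 + 46*z + 1 are z = (-23 ± sqrt(23^2 - 1^2)), with sqrt(528) = 4*sqrt(33); their product is 1, so only z₊ = -23 + 4*sqrt(33) lies inside the unit circle (z₋ = -23 - 4*sqrt(33) lies outside).
z₊ is a simple zero of q(z) = z^2 + 46*z + 1, so Res(1/q, z₊) = 1/q'(z₊) with q'(z) = 2*z + 46; and q'(z₊) = (z₊ - z₋) = 8*sqrt(33).
Therefore J = (2/i) · 2πi · 1/(8*sqrt(33)) = 2*pi/(4*sqrt(33)) = sqrt(33)*pi/66

Final answer: sqrt(33)*pi/66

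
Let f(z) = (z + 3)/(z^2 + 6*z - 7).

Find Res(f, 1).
Write f(z) = P(z)/Q(z) with P(z) = z + 3 and Q(z) = z^2 + 6*z - 7.
The denominator factors as Q(z) = (z - 1)*(z + 7), so z = 1 is a simple zero of Q and P is analytic there; z = 1 is therefore a simple pole and
  Res(f, z₀) = P(z₀)/Q'(z₀).

Q'(z) = 2*z + 6, so Q'(1) = 8.
P(1) = 4.

Res(f, 1) = (4)/(8) = 1/2

Final answer: 1/2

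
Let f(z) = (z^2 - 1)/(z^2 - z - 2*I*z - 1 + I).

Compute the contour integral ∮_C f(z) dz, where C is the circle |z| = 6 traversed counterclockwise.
By the residue theorem, ∮_C f(z) dz = 2πi · (sum of the residues of f at the poles inside |z| = 6).

The denominator factors as (z - 1 - I)*(z - I), so the singularities of f are simple poles at z = 1 + I, z = I.
  |1 + I|² = 2 < 36 = 6², so this pole is inside the contour.
  |I|² = 1 < 36 = 6², so this pole is inside the contour.

With P(z) = z^2 - 1 and Q(z) = z^2 - z - 2*I*z - 1 + I, each pole is simple, so Res(f, z₀) = P(z₀)/Q'(z₀) with Q'(z) = 2*z - 1 - 2*I.
  Res(f, 1 + I) = P(1 + I)/Q'(1 + I) = (-1 + 2*I)/(1) = -1 + 2*I
  Res(f, I) = P(I)/Q'(I) = (-2)/(-1) = 2

Sum of residues inside C: 1 + 2*I
∮_C f(z) dz = 2πi · (1 + 2*I) = pi*(-4 + 2*I)

Final answer: pi*(-4 + 2*I)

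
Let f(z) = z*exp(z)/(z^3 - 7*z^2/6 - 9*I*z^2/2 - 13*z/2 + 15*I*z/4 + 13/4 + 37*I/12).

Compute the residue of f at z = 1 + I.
Write f(z) = P(z)/Q(z) with P(z) = z*exp(z) and Q(z) = z^3 - 7*z^2/6 - 9*I*z^2/2 - 13*z/2 + 15*I*z/4 + 13/4 + 37*I/12.
The denominator factors as Q(z) = (z - 1 - I)*(z - 1/2 - 2*I)*(z + 1/3 - 3*I/2), so z = 1 + I is a simple zero of Q and P is analytic there; z = 1 + I is therefore a simple pole and
  Res(f, z₀) = P(z₀)/Q'(z₀).

Q'(z) = 3*z^2 - 7*z/3 - 9*I*z - 13/2 + 15*I/4, so Q'(1 + I) = 1/6 - 19*I/12.
P(1 + I) = (1 + I)*exp(1 + I).

Res(f, 1 + I) = ((1 + I)*exp(1 + I))/(1/6 - 19*I/12) = (-204/365 + 252*I/365)*exp(1 + I)

Final answer: (-204/365 + 252*I/365)*exp(1 + I)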